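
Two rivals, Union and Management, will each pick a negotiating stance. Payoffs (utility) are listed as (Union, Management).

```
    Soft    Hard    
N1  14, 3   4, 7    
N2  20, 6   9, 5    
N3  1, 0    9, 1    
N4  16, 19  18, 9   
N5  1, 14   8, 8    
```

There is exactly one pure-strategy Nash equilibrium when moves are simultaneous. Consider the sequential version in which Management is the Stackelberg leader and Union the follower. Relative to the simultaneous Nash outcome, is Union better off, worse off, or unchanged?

worse off

Union best-responds to each possible Management move:
- Soft → Union plays N2 (best of 14, 20, 1, 16, 1); Management gets 6.
- Hard → Union plays N4 (best of 4, 9, 9, 18, 8); Management gets 9.
Among 6, 9, the best is 9 at Hard. Subgame-perfect outcome: (N4, Hard) with payoffs (18, 9).
Now find the simultaneous Nash equilibrium.
Union's best replies: Soft→N2; Hard→N4.
Management's best replies: N1→Hard; N2→Soft; N3→Hard; N4→Soft; N5→Soft.
Only (N2, Soft) has each player best-responding; Nash payoffs (20, 6).
Union earns 18 sequentially versus 20 at the Nash outcome: worse off.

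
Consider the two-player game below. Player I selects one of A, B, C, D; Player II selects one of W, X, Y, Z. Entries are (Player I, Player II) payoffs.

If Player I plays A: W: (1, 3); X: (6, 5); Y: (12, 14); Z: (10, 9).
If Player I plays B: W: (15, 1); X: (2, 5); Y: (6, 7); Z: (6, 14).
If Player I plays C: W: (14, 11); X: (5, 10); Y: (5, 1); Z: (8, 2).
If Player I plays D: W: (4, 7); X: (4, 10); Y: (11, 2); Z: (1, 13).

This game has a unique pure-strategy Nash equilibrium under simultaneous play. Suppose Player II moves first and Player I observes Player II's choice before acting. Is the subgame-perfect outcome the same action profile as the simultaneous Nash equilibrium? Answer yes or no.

Backward induction with Player II moving first.
- W: BR = B, leader payoff 1.
- X: BR = A, leader payoff 5.
- Y: BR = A, leader payoff 14.
- Z: BR = A, leader payoff 9.
Among 1, 5, 14, 9, the best is 14 at Y. Subgame-perfect outcome: (A, Y) with payoffs (12, 14).
Now find the simultaneous Nash equilibrium.
Player I's best replies: W→B; X→A; Y→A; Z→A.
Player II's best replies: A→Y; B→Z; C→W; D→Z.
Only (A, Y) has each player best-responding; Nash payoffs (12, 14).
Sequential outcome (A, Y) coincides with the Nash profile (A, Y).

yes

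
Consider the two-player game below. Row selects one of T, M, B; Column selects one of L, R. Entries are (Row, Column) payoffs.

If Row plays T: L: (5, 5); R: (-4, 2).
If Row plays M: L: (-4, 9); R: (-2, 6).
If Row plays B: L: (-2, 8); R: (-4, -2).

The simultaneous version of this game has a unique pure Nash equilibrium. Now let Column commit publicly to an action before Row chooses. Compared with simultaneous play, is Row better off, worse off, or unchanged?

worse off

Solve by backward induction (Column leads).
- L: Row compares 5, -4, -2 and picks T; Column would get 5.
- R: Row compares -4, -2, -4 and picks M; Column would get 6.
Among 5, 6, the best is 6 at R. Subgame-perfect outcome: (M, R) with payoffs (-2, 6).
Under simultaneous play:
Row's best replies: L→T; R→M.
Column's best replies: T→L; M→L; B→L.
The unique mutual best reply is (T, L), giving (5, 5).
Row earns -2 sequentially versus 5 at the Nash outcome: worse off.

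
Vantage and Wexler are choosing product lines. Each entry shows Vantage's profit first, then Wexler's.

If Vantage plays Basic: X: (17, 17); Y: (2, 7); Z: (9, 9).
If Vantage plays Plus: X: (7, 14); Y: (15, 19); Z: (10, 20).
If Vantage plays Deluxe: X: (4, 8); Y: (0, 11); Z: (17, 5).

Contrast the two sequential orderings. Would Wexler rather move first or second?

first

If Vantage leads: Wexler's best replies are Basic→X, Plus→Z, Deluxe→Y; Vantage's induced payoffs 17, 10, 0; outcome (Basic, X), payoffs (17, 17).
If Wexler leads: Vantage's best replies are X→Basic, Y→Plus, Z→Deluxe; Wexler's induced payoffs 17, 19, 5; outcome (Plus, Y), payoffs (15, 19).
Wexler gets 19 moving first and 17 moving second, so Wexler prefers to move first.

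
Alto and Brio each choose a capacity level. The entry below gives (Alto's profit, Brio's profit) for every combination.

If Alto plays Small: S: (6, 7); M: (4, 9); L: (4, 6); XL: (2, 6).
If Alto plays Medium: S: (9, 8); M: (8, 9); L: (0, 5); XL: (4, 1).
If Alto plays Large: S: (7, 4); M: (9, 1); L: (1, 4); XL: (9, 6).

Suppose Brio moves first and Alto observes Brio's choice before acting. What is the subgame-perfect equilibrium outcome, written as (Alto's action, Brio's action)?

Backward induction with Brio moving first.
- S: BR = Medium, leader payoff 8.
- M: BR = Large, leader payoff 1.
- L: BR = Small, leader payoff 6.
- XL: BR = Large, leader payoff 6.
Brio's induced payoffs are 8, 1, 6, 6, so Brio commits to S. Subgame-perfect outcome: (Medium, S) with payoffs (9, 8).

(Medium, S)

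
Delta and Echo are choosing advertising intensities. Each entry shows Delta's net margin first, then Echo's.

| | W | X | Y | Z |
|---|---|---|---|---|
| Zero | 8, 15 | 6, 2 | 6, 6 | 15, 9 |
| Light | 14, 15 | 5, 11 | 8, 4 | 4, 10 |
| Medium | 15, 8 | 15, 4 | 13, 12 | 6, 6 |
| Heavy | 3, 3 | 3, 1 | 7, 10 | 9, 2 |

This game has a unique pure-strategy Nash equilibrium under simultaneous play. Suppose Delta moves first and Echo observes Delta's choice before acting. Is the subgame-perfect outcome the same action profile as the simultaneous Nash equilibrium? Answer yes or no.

Echo best-responds to each possible Delta move:
- Zero: BR = W, leader payoff 8.
- Light: BR = W, leader payoff 14.
- Medium: BR = Y, leader payoff 13.
- Heavy: BR = Y, leader payoff 7.
Among 8, 14, 13, 7, the best is 14 at Light. Subgame-perfect outcome: (Light, W) with payoffs (14, 15).
For the simultaneous game, intersect best replies.
Delta's best replies: W→Medium; X→Medium; Y→Medium; Z→Zero.
Echo's best replies: Zero→W; Light→W; Medium→Y; Heavy→Y.
The unique mutual best reply is (Medium, Y), giving (13, 12).
Sequential outcome (Light, W) differs from the Nash profile (Medium, Y).

no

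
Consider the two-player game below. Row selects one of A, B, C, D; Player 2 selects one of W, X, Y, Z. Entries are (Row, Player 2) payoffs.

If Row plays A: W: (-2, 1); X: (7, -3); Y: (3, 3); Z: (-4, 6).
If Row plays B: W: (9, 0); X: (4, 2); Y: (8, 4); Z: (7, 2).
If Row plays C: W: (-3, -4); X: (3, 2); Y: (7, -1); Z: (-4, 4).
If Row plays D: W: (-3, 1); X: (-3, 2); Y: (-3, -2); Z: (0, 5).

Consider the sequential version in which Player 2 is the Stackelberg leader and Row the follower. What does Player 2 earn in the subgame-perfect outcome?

4

Work backward from Row's decision.
- W: BR = B, leader payoff 0.
- X: BR = A, leader payoff -3.
- Y: BR = B, leader payoff 4.
- Z: BR = B, leader payoff 2.
Maximizing over 0, -3, 4, 2, Player 2 chooses Y. Subgame-perfect outcome: (B, Y) with payoffs (8, 4).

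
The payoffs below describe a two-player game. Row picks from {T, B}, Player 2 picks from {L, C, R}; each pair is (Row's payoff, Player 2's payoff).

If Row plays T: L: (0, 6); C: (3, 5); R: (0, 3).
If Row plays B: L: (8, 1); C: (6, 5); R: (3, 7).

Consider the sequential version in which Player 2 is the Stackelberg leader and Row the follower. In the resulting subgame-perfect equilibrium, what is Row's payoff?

3

Solve by backward induction (Player 2 leads).
- L → Row plays B (best of 0, 8); Player 2 gets 1.
- C → Row plays B (best of 3, 6); Player 2 gets 5.
- R → Row plays B (best of 0, 3); Player 2 gets 7.
Maximizing over 1, 5, 7, Player 2 chooses R. Subgame-perfect outcome: (B, R) with payoffs (3, 7).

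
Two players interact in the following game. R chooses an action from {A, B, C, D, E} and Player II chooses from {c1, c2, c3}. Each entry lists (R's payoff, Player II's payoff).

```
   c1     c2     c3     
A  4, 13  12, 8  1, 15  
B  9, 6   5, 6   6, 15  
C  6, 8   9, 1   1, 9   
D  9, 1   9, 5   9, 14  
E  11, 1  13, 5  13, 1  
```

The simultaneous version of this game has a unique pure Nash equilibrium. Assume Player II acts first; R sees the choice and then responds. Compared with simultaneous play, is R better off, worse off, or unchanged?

Work backward from R's decision.
- c1: R compares 4, 9, 6, 9, 11 and picks E; Player II would get 1.
- c2: R compares 12, 5, 9, 9, 13 and picks E; Player II would get 5.
- c3: R compares 1, 6, 1, 9, 13 and picks E; Player II would get 1.
Maximizing over 1, 5, 1, Player II chooses c2. Subgame-perfect outcome: (E, c2) with payoffs (13, 5).
Under simultaneous play:
R's best replies: c1→E; c2→E; c3→E.
Player II's best replies: A→c3; B→c3; C→c3; D→c3; E→c2.
The unique mutual best reply is (E, c2), giving (13, 5).
R earns 13 sequentially versus 13 at the Nash outcome: unchanged.

unchanged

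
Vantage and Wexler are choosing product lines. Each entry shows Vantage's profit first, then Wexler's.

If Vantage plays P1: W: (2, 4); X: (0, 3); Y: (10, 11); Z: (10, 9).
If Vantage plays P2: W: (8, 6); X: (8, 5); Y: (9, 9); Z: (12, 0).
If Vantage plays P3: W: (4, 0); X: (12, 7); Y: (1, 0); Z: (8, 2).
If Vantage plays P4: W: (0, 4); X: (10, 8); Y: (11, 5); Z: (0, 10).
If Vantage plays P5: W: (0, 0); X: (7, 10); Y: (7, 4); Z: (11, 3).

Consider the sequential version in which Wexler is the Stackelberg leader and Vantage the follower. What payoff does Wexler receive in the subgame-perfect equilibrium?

Vantage best-responds to each possible Wexler move:
- W → Vantage plays P2 (best of 2, 8, 4, 0, 0); Wexler gets 6.
- X → Vantage plays P3 (best of 0, 8, 12, 10, 7); Wexler gets 7.
- Y → Vantage plays P4 (best of 10, 9, 1, 11, 7); Wexler gets 5.
- Z → Vantage plays P2 (best of 10, 12, 8, 0, 11); Wexler gets 0.
Wexler's induced payoffs are 6, 7, 5, 0, so Wexler commits to X. Subgame-perfect outcome: (P3, X) with payoffs (12, 7).

7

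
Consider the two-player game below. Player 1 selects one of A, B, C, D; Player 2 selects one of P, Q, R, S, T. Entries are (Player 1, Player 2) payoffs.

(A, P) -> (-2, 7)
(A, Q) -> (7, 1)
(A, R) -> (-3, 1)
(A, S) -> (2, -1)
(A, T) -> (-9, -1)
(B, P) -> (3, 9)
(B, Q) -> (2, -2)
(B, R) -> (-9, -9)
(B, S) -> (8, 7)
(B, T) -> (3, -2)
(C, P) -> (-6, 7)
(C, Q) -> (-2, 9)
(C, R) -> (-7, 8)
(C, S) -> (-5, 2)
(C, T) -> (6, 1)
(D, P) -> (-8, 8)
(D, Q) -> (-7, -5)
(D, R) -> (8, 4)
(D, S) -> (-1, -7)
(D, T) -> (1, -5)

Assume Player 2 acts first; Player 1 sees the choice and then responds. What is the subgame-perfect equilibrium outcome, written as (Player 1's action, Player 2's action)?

(B, P)

Solve by backward induction (Player 2 leads).
- P: BR = B, leader payoff 9.
- Q: BR = A, leader payoff 1.
- R: BR = D, leader payoff 4.
- S: BR = B, leader payoff 7.
- T: BR = C, leader payoff 1.
Player 2's induced payoffs are 9, 1, 4, 7, 1, so Player 2 commits to P. Subgame-perfect outcome: (B, P) with payoffs (3, 9).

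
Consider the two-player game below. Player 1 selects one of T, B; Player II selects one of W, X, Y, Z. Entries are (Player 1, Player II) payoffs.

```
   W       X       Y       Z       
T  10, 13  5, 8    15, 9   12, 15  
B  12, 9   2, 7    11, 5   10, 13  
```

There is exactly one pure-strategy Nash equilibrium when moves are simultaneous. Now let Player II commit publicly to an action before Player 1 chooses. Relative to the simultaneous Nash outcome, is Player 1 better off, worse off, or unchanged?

unchanged

Solve by backward induction (Player II leads).
- W → Player 1 plays B (best of 10, 12); Player II gets 9.
- X → Player 1 plays T (best of 5, 2); Player II gets 8.
- Y → Player 1 plays T (best of 15, 11); Player II gets 9.
- Z → Player 1 plays T (best of 12, 10); Player II gets 15.
Among 9, 8, 9, 15, the best is 15 at Z. Subgame-perfect outcome: (T, Z) with payoffs (12, 15).
For the simultaneous game, intersect best replies.
Player 1's best replies: W→B; X→T; Y→T; Z→T.
Player II's best replies: T→Z; B→Z.
Only (T, Z) has each player best-responding; Nash payoffs (12, 15).
Player 1 earns 12 sequentially versus 12 at the Nash outcome: unchanged.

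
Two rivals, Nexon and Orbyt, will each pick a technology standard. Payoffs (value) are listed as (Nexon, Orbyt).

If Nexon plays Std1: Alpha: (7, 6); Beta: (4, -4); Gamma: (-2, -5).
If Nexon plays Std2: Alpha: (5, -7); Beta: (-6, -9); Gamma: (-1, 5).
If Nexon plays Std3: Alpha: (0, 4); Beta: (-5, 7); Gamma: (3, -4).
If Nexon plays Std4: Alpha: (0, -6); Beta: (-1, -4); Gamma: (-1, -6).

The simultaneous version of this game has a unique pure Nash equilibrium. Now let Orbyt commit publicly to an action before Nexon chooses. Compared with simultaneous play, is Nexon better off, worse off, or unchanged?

unchanged

Solve by backward induction (Orbyt leads).
- Alpha → Nexon plays Std1 (best of 7, 5, 0, 0); Orbyt gets 6.
- Beta → Nexon plays Std1 (best of 4, -6, -5, -1); Orbyt gets -4.
- Gamma → Nexon plays Std3 (best of -2, -1, 3, -1); Orbyt gets -4.
Among 6, -4, -4, the best is 6 at Alpha. Subgame-perfect outcome: (Std1, Alpha) with payoffs (7, 6).
For the simultaneous game, intersect best replies.
Nexon's best replies: Alpha→Std1; Beta→Std1; Gamma→Std3.
Orbyt's best replies: Std1→Alpha; Std2→Gamma; Std3→Beta; Std4→Beta.
Only (Std1, Alpha) has each player best-responding; Nash payoffs (7, 6).
Nexon earns 7 sequentially versus 7 at the Nash outcome: unchanged.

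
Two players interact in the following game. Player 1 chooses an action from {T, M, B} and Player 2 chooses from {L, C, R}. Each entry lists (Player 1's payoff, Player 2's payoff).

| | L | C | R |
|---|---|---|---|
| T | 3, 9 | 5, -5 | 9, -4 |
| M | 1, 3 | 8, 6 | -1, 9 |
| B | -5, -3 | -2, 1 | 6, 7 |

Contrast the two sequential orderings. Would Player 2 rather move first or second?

If Player 1 leads: Player 2's best replies are T→L, M→R, B→R; Player 1's induced payoffs 3, -1, 6; outcome (B, R), payoffs (6, 7).
If Player 2 leads: Player 1's best replies are L→T, C→M, R→T; Player 2's induced payoffs 9, 6, -4; outcome (T, L), payoffs (3, 9).
Player 2 gets 9 moving first and 7 moving second, so Player 2 prefers to move first.

first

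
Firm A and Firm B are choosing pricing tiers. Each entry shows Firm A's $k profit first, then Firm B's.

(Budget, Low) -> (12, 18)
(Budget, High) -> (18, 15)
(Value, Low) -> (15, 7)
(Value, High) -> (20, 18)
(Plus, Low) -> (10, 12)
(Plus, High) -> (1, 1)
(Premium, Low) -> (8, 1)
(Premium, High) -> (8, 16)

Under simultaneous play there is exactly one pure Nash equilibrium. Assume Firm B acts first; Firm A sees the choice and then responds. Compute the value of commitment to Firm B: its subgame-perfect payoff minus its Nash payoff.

0

Solve by backward induction (Firm B leads).
- Low: Firm A compares 12, 15, 10, 8 and picks Value; Firm B would get 7.
- High: Firm A compares 18, 20, 1, 8 and picks Value; Firm B would get 18.
Among 7, 18, the best is 18 at High. Subgame-perfect outcome: (Value, High) with payoffs (20, 18).
Now find the simultaneous Nash equilibrium.
Firm A's best replies: Low→Value; High→Value.
Firm B's best replies: Budget→Low; Value→High; Plus→Low; Premium→High.
Only (Value, High) has each player best-responding; Nash payoffs (20, 18).
Firm B's commitment gain: 18 − 18 = 0.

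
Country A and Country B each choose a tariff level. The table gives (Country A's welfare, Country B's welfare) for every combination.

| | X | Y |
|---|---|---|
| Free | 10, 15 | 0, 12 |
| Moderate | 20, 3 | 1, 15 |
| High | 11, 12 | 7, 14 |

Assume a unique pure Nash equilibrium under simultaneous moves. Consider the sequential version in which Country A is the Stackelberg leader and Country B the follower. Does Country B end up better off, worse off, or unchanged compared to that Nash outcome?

better off

Work backward from Country B's decision.
- Free: BR = X, leader payoff 10.
- Moderate: BR = Y, leader payoff 1.
- High: BR = Y, leader payoff 7.
Country A's induced payoffs are 10, 1, 7, so Country A commits to Free. Subgame-perfect outcome: (Free, X) with payoffs (10, 15).
Under simultaneous play:
Country A's best replies: X→Moderate; Y→High.
Country B's best replies: Free→X; Moderate→Y; High→Y.
Only (High, Y) has each player best-responding; Nash payoffs (7, 14).
Country B earns 15 sequentially versus 14 at the Nash outcome: better off.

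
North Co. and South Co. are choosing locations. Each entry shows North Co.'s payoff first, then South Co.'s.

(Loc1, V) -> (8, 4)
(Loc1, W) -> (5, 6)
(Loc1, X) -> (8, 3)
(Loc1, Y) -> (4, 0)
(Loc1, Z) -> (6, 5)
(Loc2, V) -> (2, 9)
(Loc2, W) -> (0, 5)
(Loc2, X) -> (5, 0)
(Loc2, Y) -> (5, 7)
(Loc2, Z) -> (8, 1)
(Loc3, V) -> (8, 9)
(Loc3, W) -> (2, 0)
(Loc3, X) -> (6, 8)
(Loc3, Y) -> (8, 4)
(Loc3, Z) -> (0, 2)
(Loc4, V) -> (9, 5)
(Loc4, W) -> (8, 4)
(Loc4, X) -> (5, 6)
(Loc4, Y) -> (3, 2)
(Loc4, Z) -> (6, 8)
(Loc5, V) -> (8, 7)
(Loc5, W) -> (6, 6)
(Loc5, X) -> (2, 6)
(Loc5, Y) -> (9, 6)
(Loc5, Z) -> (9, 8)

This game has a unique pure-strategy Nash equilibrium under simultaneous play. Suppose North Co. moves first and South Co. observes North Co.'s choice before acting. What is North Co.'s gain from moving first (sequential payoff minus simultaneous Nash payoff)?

0

South Co. best-responds to each possible North Co. move:
- Loc1: South Co. compares 4, 6, 3, 0, 5 and picks W; North Co. would get 5.
- Loc2: South Co. compares 9, 5, 0, 7, 1 and picks V; North Co. would get 2.
- Loc3: South Co. compares 9, 0, 8, 4, 2 and picks V; North Co. would get 8.
- Loc4: South Co. compares 5, 4, 6, 2, 8 and picks Z; North Co. would get 6.
- Loc5: South Co. compares 7, 6, 6, 6, 8 and picks Z; North Co. would get 9.
Among 5, 2, 8, 6, 9, the best is 9 at Loc5. Subgame-perfect outcome: (Loc5, Z) with payoffs (9, 8).
Now find the simultaneous Nash equilibrium.
North Co.'s best replies: V→Loc4; W→Loc4; X→Loc1; Y→Loc5; Z→Loc5.
South Co.'s best replies: Loc1→W; Loc2→V; Loc3→V; Loc4→Z; Loc5→Z.
Only (Loc5, Z) has each player best-responding; Nash payoffs (9, 8).
North Co.'s commitment gain: 9 − 9 = 0.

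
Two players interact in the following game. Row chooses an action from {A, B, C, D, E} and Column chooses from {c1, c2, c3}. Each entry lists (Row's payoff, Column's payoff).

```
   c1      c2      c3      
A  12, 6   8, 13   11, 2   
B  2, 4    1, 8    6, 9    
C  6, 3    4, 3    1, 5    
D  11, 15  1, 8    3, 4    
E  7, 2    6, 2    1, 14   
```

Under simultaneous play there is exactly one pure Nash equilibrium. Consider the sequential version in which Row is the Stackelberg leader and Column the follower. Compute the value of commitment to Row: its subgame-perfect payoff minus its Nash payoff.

Work backward from Column's decision.
- A: BR = c2, leader payoff 8.
- B: BR = c3, leader payoff 6.
- C: BR = c3, leader payoff 1.
- D: BR = c1, leader payoff 11.
- E: BR = c3, leader payoff 1.
Among 8, 6, 1, 11, 1, the best is 11 at D. Subgame-perfect outcome: (D, c1) with payoffs (11, 15).
Under simultaneous play:
Row's best replies: c1→A; c2→A; c3→A.
Column's best replies: A→c2; B→c3; C→c3; D→c1; E→c3.
Only (A, c2) has each player best-responding; Nash payoffs (8, 13).
Row's commitment gain: 11 − 8 = 3.

3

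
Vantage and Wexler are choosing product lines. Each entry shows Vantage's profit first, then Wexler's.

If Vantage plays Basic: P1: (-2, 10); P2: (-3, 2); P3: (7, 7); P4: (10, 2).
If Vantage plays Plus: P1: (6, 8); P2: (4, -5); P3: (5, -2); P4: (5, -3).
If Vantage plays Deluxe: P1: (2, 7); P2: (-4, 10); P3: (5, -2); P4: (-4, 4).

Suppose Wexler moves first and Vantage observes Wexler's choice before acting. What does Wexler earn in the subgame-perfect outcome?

Vantage best-responds to each possible Wexler move:
- P1: Vantage compares -2, 6, 2 and picks Plus; Wexler would get 8.
- P2: Vantage compares -3, 4, -4 and picks Plus; Wexler would get -5.
- P3: Vantage compares 7, 5, 5 and picks Basic; Wexler would get 7.
- P4: Vantage compares 10, 5, -4 and picks Basic; Wexler would get 2.
Maximizing over 8, -5, 7, 2, Wexler chooses P1. Subgame-perfect outcome: (Plus, P1) with payoffs (6, 8).

8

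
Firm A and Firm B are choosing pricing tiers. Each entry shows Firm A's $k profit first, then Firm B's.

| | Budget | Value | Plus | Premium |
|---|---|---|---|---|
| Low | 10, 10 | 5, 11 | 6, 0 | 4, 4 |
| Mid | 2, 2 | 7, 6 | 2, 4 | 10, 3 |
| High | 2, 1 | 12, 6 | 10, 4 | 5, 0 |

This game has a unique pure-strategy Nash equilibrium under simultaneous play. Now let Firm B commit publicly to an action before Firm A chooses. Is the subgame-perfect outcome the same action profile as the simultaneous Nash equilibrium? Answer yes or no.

no

Work backward from Firm A's decision.
- Budget: Firm A compares 10, 2, 2 and picks Low; Firm B would get 10.
- Value: Firm A compares 5, 7, 12 and picks High; Firm B would get 6.
- Plus: Firm A compares 6, 2, 10 and picks High; Firm B would get 4.
- Premium: Firm A compares 4, 10, 5 and picks Mid; Firm B would get 3.
Among 10, 6, 4, 3, the best is 10 at Budget. Subgame-perfect outcome: (Low, Budget) with payoffs (10, 10).
For the simultaneous game, intersect best replies.
Firm A's best replies: Budget→Low; Value→High; Plus→High; Premium→Mid.
Firm B's best replies: Low→Value; Mid→Value; High→Value.
Only (High, Value) has each player best-responding; Nash payoffs (12, 6).
Sequential outcome (Low, Budget) differs from the Nash profile (High, Value).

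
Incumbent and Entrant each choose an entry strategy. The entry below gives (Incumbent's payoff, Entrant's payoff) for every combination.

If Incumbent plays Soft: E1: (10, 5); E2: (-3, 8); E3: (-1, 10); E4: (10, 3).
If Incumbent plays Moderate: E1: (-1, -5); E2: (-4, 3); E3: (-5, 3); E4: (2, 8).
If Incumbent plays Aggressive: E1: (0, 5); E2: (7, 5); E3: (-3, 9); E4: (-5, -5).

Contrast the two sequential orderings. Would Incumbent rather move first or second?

first

If Incumbent leads: Entrant's best replies are Soft→E3, Moderate→E4, Aggressive→E3; Incumbent's induced payoffs -1, 2, -3; outcome (Moderate, E4), payoffs (2, 8).
If Entrant leads: Incumbent's best replies are E1→Soft, E2→Aggressive, E3→Soft, E4→Soft; Entrant's induced payoffs 5, 5, 10, 3; outcome (Soft, E3), payoffs (-1, 10).
Incumbent gets 2 moving first and -1 moving second, so Incumbent prefers to move first.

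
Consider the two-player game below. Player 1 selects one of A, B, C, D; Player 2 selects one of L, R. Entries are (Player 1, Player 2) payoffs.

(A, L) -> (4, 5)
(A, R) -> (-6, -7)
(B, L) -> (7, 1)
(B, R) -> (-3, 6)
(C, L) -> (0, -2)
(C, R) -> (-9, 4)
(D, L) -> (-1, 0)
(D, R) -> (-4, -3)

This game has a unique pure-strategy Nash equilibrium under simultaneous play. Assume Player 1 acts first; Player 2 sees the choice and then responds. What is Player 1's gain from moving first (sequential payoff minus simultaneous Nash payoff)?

Work backward from Player 2's decision.
- A: Player 2 compares 5, -7 and picks L; Player 1 would get 4.
- B: Player 2 compares 1, 6 and picks R; Player 1 would get -3.
- C: Player 2 compares -2, 4 and picks R; Player 1 would get -9.
- D: Player 2 compares 0, -3 and picks L; Player 1 would get -1.
Among 4, -3, -9, -1, the best is 4 at A. Subgame-perfect outcome: (A, L) with payoffs (4, 5).
Now find the simultaneous Nash equilibrium.
Player 1's best replies: L→B; R→B.
Player 2's best replies: A→L; B→R; C→R; D→L.
The unique mutual best reply is (B, R), giving (-3, 6).
Player 1's commitment gain: 4 − -3 = 7.

7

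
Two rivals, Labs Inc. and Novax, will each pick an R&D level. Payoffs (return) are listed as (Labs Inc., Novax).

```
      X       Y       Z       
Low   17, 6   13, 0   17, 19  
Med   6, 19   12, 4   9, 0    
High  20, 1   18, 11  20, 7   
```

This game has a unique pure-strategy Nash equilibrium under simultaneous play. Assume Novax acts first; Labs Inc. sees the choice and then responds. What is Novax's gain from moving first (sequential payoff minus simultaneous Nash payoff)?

Solve by backward induction (Novax leads).
- X → Labs Inc. plays High (best of 17, 6, 20); Novax gets 1.
- Y → Labs Inc. plays High (best of 13, 12, 18); Novax gets 11.
- Z → Labs Inc. plays High (best of 17, 9, 20); Novax gets 7.
Novax's induced payoffs are 1, 11, 7, so Novax commits to Y. Subgame-perfect outcome: (High, Y) with payoffs (18, 11).
Under simultaneous play:
Labs Inc.'s best replies: X→High; Y→High; Z→High.
Novax's best replies: Low→Z; Med→X; High→Y.
The unique mutual best reply is (High, Y), giving (18, 11).
Novax's commitment gain: 11 − 11 = 0.

0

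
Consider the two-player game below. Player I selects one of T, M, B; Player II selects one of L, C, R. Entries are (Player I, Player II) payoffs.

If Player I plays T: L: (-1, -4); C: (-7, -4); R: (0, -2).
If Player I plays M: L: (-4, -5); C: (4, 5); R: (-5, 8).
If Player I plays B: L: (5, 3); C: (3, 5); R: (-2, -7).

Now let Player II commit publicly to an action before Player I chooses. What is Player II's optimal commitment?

Work backward from Player I's decision.
- L: Player I compares -1, -4, 5 and picks B; Player II would get 3.
- C: Player I compares -7, 4, 3 and picks M; Player II would get 5.
- R: Player I compares 0, -5, -2 and picks T; Player II would get -2.
Player II's induced payoffs are 3, 5, -2, so Player II commits to C. Subgame-perfect outcome: (M, C) with payoffs (4, 5).

C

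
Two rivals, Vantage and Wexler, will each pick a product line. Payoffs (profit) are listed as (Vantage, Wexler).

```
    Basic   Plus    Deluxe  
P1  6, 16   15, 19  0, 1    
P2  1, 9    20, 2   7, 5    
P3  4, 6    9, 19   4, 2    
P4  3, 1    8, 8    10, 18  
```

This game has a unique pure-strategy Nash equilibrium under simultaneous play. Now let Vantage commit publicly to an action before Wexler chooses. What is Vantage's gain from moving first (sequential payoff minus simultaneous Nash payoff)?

5

Work backward from Wexler's decision.
- P1: Wexler compares 16, 19, 1 and picks Plus; Vantage would get 15.
- P2: Wexler compares 9, 2, 5 and picks Basic; Vantage would get 1.
- P3: Wexler compares 6, 19, 2 and picks Plus; Vantage would get 9.
- P4: Wexler compares 1, 8, 18 and picks Deluxe; Vantage would get 10.
Maximizing over 15, 1, 9, 10, Vantage chooses P1. Subgame-perfect outcome: (P1, Plus) with payoffs (15, 19).
For the simultaneous game, intersect best replies.
Vantage's best replies: Basic→P1; Plus→P2; Deluxe→P4.
Wexler's best replies: P1→Plus; P2→Basic; P3→Plus; P4→Deluxe.
The unique mutual best reply is (P4, Deluxe), giving (10, 18).
Vantage's commitment gain: 15 − 10 = 5.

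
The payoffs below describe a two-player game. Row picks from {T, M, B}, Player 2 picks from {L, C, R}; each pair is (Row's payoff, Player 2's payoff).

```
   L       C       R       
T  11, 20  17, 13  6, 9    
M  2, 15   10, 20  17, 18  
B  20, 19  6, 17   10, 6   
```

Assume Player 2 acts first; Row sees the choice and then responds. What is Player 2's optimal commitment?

Row best-responds to each possible Player 2 move:
- L: BR = B, leader payoff 19.
- C: BR = T, leader payoff 13.
- R: BR = M, leader payoff 18.
Player 2's induced payoffs are 19, 13, 18, so Player 2 commits to L. Subgame-perfect outcome: (B, L) with payoffs (20, 19).

L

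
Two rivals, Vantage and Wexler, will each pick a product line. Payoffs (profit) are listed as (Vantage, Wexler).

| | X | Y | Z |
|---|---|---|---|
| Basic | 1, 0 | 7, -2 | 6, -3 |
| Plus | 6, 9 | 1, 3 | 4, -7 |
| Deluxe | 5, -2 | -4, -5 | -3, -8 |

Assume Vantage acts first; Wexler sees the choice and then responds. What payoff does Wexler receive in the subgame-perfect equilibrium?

9

Wexler best-responds to each possible Vantage move:
- Basic: Wexler compares 0, -2, -3 and picks X; Vantage would get 1.
- Plus: Wexler compares 9, 3, -7 and picks X; Vantage would get 6.
- Deluxe: Wexler compares -2, -5, -8 and picks X; Vantage would get 5.
Vantage's induced payoffs are 1, 6, 5, so Vantage commits to Plus. Subgame-perfect outcome: (Plus, X) with payoffs (6, 9).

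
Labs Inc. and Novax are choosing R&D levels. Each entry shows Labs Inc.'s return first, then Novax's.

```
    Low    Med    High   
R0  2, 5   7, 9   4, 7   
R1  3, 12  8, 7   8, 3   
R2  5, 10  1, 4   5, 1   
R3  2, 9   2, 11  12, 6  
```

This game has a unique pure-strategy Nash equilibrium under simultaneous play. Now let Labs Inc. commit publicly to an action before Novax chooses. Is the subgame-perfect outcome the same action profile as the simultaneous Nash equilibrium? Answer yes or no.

Backward induction with Labs Inc. moving first.
- R0 → Novax plays Med (best of 5, 9, 7); Labs Inc. gets 7.
- R1 → Novax plays Low (best of 12, 7, 3); Labs Inc. gets 3.
- R2 → Novax plays Low (best of 10, 4, 1); Labs Inc. gets 5.
- R3 → Novax plays Med (best of 9, 11, 6); Labs Inc. gets 2.
Maximizing over 7, 3, 5, 2, Labs Inc. chooses R0. Subgame-perfect outcome: (R0, Med) with payoffs (7, 9).
Now find the simultaneous Nash equilibrium.
Labs Inc.'s best replies: Low→R2; Med→R1; High→R3.
Novax's best replies: R0→Med; R1→Low; R2→Low; R3→Med.
The unique mutual best reply is (R2, Low), giving (5, 10).
Sequential outcome (R0, Med) differs from the Nash profile (R2, Low).

no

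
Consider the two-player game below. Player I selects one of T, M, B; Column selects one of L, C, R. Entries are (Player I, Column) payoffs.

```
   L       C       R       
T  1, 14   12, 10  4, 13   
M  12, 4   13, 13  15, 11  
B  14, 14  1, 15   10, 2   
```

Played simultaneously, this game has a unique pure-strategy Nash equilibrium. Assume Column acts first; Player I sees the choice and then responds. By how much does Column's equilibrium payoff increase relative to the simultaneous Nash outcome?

Work backward from Player I's decision.
- L: BR = B, leader payoff 14.
- C: BR = M, leader payoff 13.
- R: BR = M, leader payoff 11.
Column's induced payoffs are 14, 13, 11, so Column commits to L. Subgame-perfect outcome: (B, L) with payoffs (14, 14).
For the simultaneous game, intersect best replies.
Player I's best replies: L→B; C→M; R→M.
Column's best replies: T→L; M→C; B→C.
Only (M, C) has each player best-responding; Nash payoffs (13, 13).
Column's commitment gain: 14 − 13 = 1.

1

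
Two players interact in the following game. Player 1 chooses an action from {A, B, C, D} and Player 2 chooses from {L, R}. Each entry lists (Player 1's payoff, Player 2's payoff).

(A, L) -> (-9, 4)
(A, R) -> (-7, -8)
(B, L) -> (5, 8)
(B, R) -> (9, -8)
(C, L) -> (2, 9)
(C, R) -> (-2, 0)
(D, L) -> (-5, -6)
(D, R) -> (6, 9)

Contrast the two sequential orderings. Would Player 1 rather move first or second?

first

If Player 1 leads: Player 2's best replies are A→L, B→L, C→L, D→R; Player 1's induced payoffs -9, 5, 2, 6; outcome (D, R), payoffs (6, 9).
If Player 2 leads: Player 1's best replies are L→B, R→B; Player 2's induced payoffs 8, -8; outcome (B, L), payoffs (5, 8).
Player 1 gets 6 moving first and 5 moving second, so Player 1 prefers to move first.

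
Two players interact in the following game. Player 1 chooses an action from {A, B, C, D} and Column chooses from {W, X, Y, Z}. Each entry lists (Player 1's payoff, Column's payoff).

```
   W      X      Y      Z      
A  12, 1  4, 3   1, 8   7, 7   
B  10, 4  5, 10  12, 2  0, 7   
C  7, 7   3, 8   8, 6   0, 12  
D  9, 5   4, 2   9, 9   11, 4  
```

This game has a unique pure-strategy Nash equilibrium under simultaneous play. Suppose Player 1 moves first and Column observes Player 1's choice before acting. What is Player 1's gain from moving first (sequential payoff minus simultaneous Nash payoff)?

Work backward from Column's decision.
- A: BR = Y, leader payoff 1.
- B: BR = X, leader payoff 5.
- C: BR = Z, leader payoff 0.
- D: BR = Y, leader payoff 9.
Maximizing over 1, 5, 0, 9, Player 1 chooses D. Subgame-perfect outcome: (D, Y) with payoffs (9, 9).
For the simultaneous game, intersect best replies.
Player 1's best replies: W→A; X→B; Y→B; Z→D.
Column's best replies: A→Y; B→X; C→Z; D→Y.
Only (B, X) has each player best-responding; Nash payoffs (5, 10).
Player 1's commitment gain: 9 − 5 = 4.

4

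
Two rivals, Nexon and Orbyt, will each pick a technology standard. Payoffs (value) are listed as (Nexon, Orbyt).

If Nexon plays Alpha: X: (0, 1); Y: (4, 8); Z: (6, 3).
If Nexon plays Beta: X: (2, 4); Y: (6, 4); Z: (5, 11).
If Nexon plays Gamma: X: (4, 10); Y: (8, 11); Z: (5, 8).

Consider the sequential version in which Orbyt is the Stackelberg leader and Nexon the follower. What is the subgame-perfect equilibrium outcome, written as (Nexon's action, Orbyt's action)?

(Gamma, Y)

Solve by backward induction (Orbyt leads).
- X: Nexon compares 0, 2, 4 and picks Gamma; Orbyt would get 10.
- Y: Nexon compares 4, 6, 8 and picks Gamma; Orbyt would get 11.
- Z: Nexon compares 6, 5, 5 and picks Alpha; Orbyt would get 3.
Maximizing over 10, 11, 3, Orbyt chooses Y. Subgame-perfect outcome: (Gamma, Y) with payoffs (8, 11).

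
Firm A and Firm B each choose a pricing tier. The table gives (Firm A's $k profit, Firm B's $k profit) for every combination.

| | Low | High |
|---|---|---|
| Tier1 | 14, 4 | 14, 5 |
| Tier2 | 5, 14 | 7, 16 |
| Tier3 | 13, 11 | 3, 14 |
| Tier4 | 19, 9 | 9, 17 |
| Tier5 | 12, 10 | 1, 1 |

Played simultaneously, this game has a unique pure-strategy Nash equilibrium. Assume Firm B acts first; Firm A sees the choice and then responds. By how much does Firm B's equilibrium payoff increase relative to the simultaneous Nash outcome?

Backward induction with Firm B moving first.
- Low → Firm A plays Tier4 (best of 14, 5, 13, 19, 12); Firm B gets 9.
- High → Firm A plays Tier1 (best of 14, 7, 3, 9, 1); Firm B gets 5.
Among 9, 5, the best is 9 at Low. Subgame-perfect outcome: (Tier4, Low) with payoffs (19, 9).
Under simultaneous play:
Firm A's best replies: Low→Tier4; High→Tier1.
Firm B's best replies: Tier1→High; Tier2→High; Tier3→High; Tier4→High; Tier5→Low.
Only (Tier1, High) has each player best-responding; Nash payoffs (14, 5).
Firm B's commitment gain: 9 − 5 = 4.

4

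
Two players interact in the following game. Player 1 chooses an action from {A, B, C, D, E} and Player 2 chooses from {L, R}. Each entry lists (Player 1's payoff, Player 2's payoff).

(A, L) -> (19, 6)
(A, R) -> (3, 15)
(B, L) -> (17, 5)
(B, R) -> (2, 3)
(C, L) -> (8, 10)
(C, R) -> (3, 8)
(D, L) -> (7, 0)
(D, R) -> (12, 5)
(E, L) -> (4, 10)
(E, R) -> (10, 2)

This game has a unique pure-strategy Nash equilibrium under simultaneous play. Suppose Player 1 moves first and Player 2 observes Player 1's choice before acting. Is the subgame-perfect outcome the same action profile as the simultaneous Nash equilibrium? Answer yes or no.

Backward induction with Player 1 moving first.
- A → Player 2 plays R (best of 6, 15); Player 1 gets 3.
- B → Player 2 plays L (best of 5, 3); Player 1 gets 17.
- C → Player 2 plays L (best of 10, 8); Player 1 gets 8.
- D → Player 2 plays R (best of 0, 5); Player 1 gets 12.
- E → Player 2 plays L (best of 10, 2); Player 1 gets 4.
Player 1's induced payoffs are 3, 17, 8, 12, 4, so Player 1 commits to B. Subgame-perfect outcome: (B, L) with payoffs (17, 5).
Under simultaneous play:
Player 1's best replies: L→A; R→D.
Player 2's best replies: A→R; B→L; C→L; D→R; E→L.
Only (D, R) has each player best-responding; Nash payoffs (12, 5).
Sequential outcome (B, L) differs from the Nash profile (D, R).

no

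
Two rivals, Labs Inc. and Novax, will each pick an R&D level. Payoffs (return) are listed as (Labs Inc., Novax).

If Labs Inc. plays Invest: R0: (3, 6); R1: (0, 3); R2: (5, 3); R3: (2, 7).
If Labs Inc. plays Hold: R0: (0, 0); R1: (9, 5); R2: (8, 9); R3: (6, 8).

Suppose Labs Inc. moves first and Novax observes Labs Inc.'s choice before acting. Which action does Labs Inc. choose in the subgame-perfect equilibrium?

Solve by backward induction (Labs Inc. leads).
- Invest → Novax plays R3 (best of 6, 3, 3, 7); Labs Inc. gets 2.
- Hold → Novax plays R2 (best of 0, 5, 9, 8); Labs Inc. gets 8.
Labs Inc.'s induced payoffs are 2, 8, so Labs Inc. commits to Hold. Subgame-perfect outcome: (Hold, R2) with payoffs (8, 9).

Hold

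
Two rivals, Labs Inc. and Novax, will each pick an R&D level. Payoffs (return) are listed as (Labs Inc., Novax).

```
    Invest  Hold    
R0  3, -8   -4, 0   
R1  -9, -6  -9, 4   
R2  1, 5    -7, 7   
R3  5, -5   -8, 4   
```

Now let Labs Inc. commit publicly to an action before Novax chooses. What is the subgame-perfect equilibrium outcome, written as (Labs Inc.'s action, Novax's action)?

(R0, Hold)

Work backward from Novax's decision.
- R0: Novax compares -8, 0 and picks Hold; Labs Inc. would get -4.
- R1: Novax compares -6, 4 and picks Hold; Labs Inc. would get -9.
- R2: Novax compares 5, 7 and picks Hold; Labs Inc. would get -7.
- R3: Novax compares -5, 4 and picks Hold; Labs Inc. would get -8.
Maximizing over -4, -9, -7, -8, Labs Inc. chooses R0. Subgame-perfect outcome: (R0, Hold) with payoffs (-4, 0).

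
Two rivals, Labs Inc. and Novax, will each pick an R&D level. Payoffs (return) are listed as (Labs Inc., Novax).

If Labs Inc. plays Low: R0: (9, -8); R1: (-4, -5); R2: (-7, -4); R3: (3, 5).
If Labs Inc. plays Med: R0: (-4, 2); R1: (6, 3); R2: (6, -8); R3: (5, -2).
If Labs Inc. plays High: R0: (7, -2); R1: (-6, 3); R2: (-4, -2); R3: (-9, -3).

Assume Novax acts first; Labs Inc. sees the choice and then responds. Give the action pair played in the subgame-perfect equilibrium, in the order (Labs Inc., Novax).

Backward induction with Novax moving first.
- R0: Labs Inc. compares 9, -4, 7 and picks Low; Novax would get -8.
- R1: Labs Inc. compares -4, 6, -6 and picks Med; Novax would get 3.
- R2: Labs Inc. compares -7, 6, -4 and picks Med; Novax would get -8.
- R3: Labs Inc. compares 3, 5, -9 and picks Med; Novax would get -2.
Maximizing over -8, 3, -8, -2, Novax chooses R1. Subgame-perfect outcome: (Med, R1) with payoffs (6, 3).

(Med, R1)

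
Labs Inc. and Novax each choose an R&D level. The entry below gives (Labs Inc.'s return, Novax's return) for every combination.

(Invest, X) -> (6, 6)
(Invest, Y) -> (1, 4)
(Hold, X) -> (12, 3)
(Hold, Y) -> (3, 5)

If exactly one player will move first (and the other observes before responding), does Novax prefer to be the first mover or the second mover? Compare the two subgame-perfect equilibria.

second

If Labs Inc. leads: Novax's best replies are Invest→X, Hold→Y; Labs Inc.'s induced payoffs 6, 3; outcome (Invest, X), payoffs (6, 6).
If Novax leads: Labs Inc.'s best replies are X→Hold, Y→Hold; Novax's induced payoffs 3, 5; outcome (Hold, Y), payoffs (3, 5).
Novax gets 5 moving first and 6 moving second, so Novax prefers to move second.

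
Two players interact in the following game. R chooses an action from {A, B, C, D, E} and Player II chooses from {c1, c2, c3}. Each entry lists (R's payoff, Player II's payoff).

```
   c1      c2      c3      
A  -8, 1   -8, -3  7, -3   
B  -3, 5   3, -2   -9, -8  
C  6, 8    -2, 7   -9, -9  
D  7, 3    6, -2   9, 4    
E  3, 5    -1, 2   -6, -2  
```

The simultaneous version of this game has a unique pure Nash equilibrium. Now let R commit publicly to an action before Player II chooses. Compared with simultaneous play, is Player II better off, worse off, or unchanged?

unchanged

Backward induction with R moving first.
- A → Player II plays c1 (best of 1, -3, -3); R gets -8.
- B → Player II plays c1 (best of 5, -2, -8); R gets -3.
- C → Player II plays c1 (best of 8, 7, -9); R gets 6.
- D → Player II plays c3 (best of 3, -2, 4); R gets 9.
- E → Player II plays c1 (best of 5, 2, -2); R gets 3.
Among -8, -3, 6, 9, 3, the best is 9 at D. Subgame-perfect outcome: (D, c3) with payoffs (9, 4).
Now find the simultaneous Nash equilibrium.
R's best replies: c1→D; c2→D; c3→D.
Player II's best replies: A→c1; B→c1; C→c1; D→c3; E→c1.
Only (D, c3) has each player best-responding; Nash payoffs (9, 4).
Player II earns 4 sequentially versus 4 at the Nash outcome: unchanged.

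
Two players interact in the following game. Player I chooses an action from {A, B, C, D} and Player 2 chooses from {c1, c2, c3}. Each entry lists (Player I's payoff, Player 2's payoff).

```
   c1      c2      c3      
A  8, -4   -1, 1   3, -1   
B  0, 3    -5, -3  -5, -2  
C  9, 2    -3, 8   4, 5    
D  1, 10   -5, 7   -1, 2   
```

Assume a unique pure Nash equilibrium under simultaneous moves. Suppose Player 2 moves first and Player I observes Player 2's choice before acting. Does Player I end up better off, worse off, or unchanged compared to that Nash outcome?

better off

Work backward from Player I's decision.
- c1 → Player I plays C (best of 8, 0, 9, 1); Player 2 gets 2.
- c2 → Player I plays A (best of -1, -5, -3, -5); Player 2 gets 1.
- c3 → Player I plays C (best of 3, -5, 4, -1); Player 2 gets 5.
Maximizing over 2, 1, 5, Player 2 chooses c3. Subgame-perfect outcome: (C, c3) with payoffs (4, 5).
For the simultaneous game, intersect best replies.
Player I's best replies: c1→C; c2→A; c3→C.
Player 2's best replies: A→c2; B→c1; C→c2; D→c1.
Only (A, c2) has each player best-responding; Nash payoffs (-1, 1).
Player I earns 4 sequentially versus -1 at the Nash outcome: better off.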